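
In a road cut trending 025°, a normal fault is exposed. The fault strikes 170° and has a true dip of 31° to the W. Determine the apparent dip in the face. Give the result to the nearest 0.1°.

19.0°

The section lies 35° from the strike.
tan α = tan 31° × sin 35° = 0.6009 × 0.5736 = 0.3446
α = arctan(0.3446) = 19.02°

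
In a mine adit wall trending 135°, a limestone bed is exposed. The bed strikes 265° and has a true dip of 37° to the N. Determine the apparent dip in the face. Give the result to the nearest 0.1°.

30.0°

Angle between strike (265°) and section (135°): β = 50°.
tan α = tan 37° × sin 50° = 0.7536 × 0.7660 = 0.5773
apparent dip = arctan 0.5773 = 30.00°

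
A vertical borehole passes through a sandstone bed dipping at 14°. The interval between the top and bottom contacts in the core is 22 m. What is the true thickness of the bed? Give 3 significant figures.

21.3 m

True thickness t = h · cos(dip) = 22 × cos 14°
t = 22 × 0.9703 = 21.347 m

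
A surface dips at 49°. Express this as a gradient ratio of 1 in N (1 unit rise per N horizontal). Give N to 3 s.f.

1 : N means tan θ = 1/N, so N = 1/tan 49° = 1/1.1504

1 in 0.869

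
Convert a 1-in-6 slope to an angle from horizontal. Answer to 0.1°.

9.5°

tan θ = 1/6 = 0.1667
θ = arctan(0.1667) = 9.46°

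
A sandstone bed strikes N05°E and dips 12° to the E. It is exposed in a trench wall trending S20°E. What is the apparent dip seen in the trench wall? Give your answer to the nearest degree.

5°

Angle between strike (N05°E) and section (S20°E): β = 25°.
tan α = tan 12° × sin 25° = 0.2126 × 0.4226 = 0.0898
α = arctan(0.0898) = 5.13°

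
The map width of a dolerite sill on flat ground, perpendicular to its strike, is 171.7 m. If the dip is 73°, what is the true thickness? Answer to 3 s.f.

164 m

True thickness t = w · sin(dip) = 171.7 × sin 73°
t = 171.7 × 0.9563 = 164.198 m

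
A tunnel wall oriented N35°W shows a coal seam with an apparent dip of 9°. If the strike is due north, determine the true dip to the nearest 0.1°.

β = acute angle between strike due north and section N35°W = 35°.
tan(true dip) = tan 9° / sin 35° = 0.2761
true dip = arctan 0.2761 = 15.44°

15.4°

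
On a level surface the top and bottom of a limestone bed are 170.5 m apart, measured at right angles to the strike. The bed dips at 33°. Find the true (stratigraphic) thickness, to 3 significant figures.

True thickness t = w · sin(dip) = 170.5 × sin 33°
t = 170.5 × 0.5446 = 92.861 m

92.9 m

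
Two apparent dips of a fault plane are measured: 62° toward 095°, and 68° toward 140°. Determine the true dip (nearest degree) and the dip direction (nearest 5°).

The two traces are lines in the plane: v₁ = (sin 95°·cos 62°, cos 95°·cos 62°, −sin 62°), v₂ = (sin 140°·cos 68°, cos 140°·cos 68°, −sin 68°).
Cross product v₁ × v₂ gives the pole to the plane: n ∝ (0.215, -0.221, 0.124).
tan δ = √(n_x²+n_y²)/n_z = 0.309/0.124, so δ = 68.1°.
Dip direction = atan2(0.215, -0.221) = 136° (azimuth of n's horizontal projection).

true dip 68°, dip direction 135°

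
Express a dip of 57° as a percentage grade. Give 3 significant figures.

154%

grade % = 100 × tan 57° = 100 × 1.5399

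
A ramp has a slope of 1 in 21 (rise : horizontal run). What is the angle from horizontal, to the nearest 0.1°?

tan θ = 1/21 = 0.0476
θ = arctan(0.0476) = 2.73°

2.7°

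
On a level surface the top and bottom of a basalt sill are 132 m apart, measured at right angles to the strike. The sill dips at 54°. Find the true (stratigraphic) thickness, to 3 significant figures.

107 m

True thickness t = w · sin(dip) = 132 × sin 54°
t = 132 × 0.8090 = 106.790 m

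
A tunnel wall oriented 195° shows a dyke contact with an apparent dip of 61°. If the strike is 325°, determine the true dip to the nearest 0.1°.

67.0°

The section is 50° from the strike.
tan(true dip) = tan 61° / sin 50° = 2.3550
δ = arctan(2.3550) = 66.99°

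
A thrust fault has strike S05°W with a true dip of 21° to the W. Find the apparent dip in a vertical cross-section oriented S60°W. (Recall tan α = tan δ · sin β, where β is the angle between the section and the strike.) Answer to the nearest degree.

17°

The section lies 55° from the strike.
tan(apparent dip) = tan 21° · sin 55° = 0.3144
α = arctan(0.3144) = 17.46°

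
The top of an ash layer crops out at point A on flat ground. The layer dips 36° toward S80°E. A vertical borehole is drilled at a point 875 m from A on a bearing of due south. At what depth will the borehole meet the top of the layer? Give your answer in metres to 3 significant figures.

110 m

The hole lies 80° from the dip direction, so the down-dip offset is 875 × cos 80° = 151.94 m.
Depth = down-dip offset × tan(dip) = 151.94 × tan 36° = 151.94 × 0.7265
Depth = 110.39 m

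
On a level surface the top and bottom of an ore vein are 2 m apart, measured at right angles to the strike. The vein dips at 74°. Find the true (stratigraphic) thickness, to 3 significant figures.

1.92 m

True thickness t = w · sin(dip) = 2 × sin 74°
t = 2 × 0.9613 = 1.923 m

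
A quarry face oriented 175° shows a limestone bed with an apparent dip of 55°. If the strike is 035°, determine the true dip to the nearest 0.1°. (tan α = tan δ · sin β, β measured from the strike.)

β = acute angle between strike 035° and section 175° = 40°.
tan(true dip) = tan 55° / sin 40° = 2.2218
true dip = arctan 2.2218 = 65.77°

65.8°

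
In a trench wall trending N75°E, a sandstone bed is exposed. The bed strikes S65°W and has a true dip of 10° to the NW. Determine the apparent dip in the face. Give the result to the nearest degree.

2°

The strike is S65°W and the section trends N75°E; the acute angle between them is β = 10°.
tan(apparent dip) = tan 10° · sin 10° = 0.0306
α = arctan(0.0306) = 1.75°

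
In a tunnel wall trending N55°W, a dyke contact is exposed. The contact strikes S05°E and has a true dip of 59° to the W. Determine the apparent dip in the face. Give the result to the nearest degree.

52°

The section lies 50° from the strike.
tan α = tan 59° × sin 50° = 1.6643 × 0.7660 = 1.2749
apparent dip = arctan 1.2749 = 51.89°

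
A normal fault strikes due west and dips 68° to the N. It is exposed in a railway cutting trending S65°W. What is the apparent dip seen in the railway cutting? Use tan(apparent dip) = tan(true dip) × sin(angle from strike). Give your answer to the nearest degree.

46°

The section lies 25° from the strike.
tan α = tan 68° × sin 25° = 2.4751 × 0.4226 = 1.0460
α = arctan(1.0460) = 46.29°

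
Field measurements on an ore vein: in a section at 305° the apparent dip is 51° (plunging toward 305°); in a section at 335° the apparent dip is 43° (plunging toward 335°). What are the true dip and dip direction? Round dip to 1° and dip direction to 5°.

Each apparent-dip line lies in the plane. As unit vectors (x east, y north, z up), v₁ plunges 51°→305° and v₂ plunges 43°→335°.
n = v₁ × v₂ = (-0.269, 0.111, 0.230) (taken with n_z > 0).
Dip δ = arctan(|n_h|/n_z) = arctan(0.291/0.230) = 51.7°.
Dip direction = azimuth of (n_x, n_y) = atan2(-0.269, 0.111) = 292°.

true dip 52°, dip direction 290°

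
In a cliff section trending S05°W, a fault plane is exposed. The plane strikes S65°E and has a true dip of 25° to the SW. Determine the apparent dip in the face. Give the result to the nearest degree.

Angle between strike (S65°E) and section (S05°W): β = 70°.
tan α = tan 25° × sin 70° = 0.4663 × 0.9397 = 0.4382
α = arctan(0.4382) = 23.66°

24°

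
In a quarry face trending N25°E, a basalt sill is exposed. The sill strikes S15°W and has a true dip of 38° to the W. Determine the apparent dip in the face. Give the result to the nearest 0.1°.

Angle between strike (S15°W) and section (N25°E): β = 10°.
tan α = tan 38° × sin 10° = 0.7813 × 0.1736 = 0.1357
apparent dip = arctan 0.1357 = 7.73°

7.7°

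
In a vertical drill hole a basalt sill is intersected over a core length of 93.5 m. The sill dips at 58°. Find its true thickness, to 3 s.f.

49.5 m

True thickness t = h · cos(dip) = 93.5 × cos 58°
t = 93.5 × 0.5299 = 49.547 m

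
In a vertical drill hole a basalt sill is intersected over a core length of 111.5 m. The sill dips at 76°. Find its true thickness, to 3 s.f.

27.0 m

True thickness t = h · cos(dip) = 111.5 × cos 76°
t = 111.5 × 0.2419 = 26.974 m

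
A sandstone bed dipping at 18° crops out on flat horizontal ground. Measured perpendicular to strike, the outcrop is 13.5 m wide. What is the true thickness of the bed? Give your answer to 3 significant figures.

4.17 m

True thickness t = w · sin(dip) = 13.5 × sin 18°
t = 13.5 × 0.3090 = 4.172 m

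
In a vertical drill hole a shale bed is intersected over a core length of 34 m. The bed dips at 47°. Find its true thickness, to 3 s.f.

True thickness t = h · cos(dip) = 34 × cos 47°
t = 34 × 0.6820 = 23.188 m

23.2 m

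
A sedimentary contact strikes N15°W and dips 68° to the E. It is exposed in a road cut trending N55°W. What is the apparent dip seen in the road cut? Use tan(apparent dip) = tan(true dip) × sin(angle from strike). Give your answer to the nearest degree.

Angle between strike (N15°W) and section (N55°W): β = 40°.
tan(apparent dip) = tan 68° · sin 40° = 1.5910
α = arctan(1.5910) = 57.85°

58°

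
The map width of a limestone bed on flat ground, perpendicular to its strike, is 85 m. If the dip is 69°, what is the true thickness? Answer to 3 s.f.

True thickness t = w · sin(dip) = 85 × sin 69°
t = 85 × 0.9336 = 79.354 m

79.4 m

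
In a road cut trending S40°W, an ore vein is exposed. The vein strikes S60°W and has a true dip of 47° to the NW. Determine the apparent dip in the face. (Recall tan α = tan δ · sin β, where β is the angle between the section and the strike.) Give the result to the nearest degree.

20°

Angle between strike (S60°W) and section (S40°W): β = 20°.
tan(apparent dip) = tan 47° · sin 20° = 0.3668
apparent dip = arctan 0.3668 = 20.14°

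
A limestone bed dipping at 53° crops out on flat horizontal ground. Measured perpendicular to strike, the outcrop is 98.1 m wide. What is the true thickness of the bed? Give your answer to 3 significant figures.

78.3 m

True thickness t = w · sin(dip) = 98.1 × sin 53°
t = 98.1 × 0.7986 = 78.346 m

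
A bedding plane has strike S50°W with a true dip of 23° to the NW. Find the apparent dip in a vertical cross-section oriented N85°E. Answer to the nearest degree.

The strike is S50°W and the section trends N85°E; the acute angle between them is β = 35°.
tan(apparent dip) = tan 23° · sin 35° = 0.2435
apparent dip = arctan 0.2435 = 13.68°

14°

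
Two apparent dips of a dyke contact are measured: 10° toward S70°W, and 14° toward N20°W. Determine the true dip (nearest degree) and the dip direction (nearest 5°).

true dip 17°, dip direction 305°

Represent each trace as a vector plunging at its apparent dip toward its trend (east-north-up frame): v₁ = (-0.925, -0.337, -0.174), v₂ = (-0.332, 0.912, -0.242).
Cross product v₁ × v₂ gives the pole to the plane: n ∝ (-0.240, 0.166, 0.956).
True dip = arccos(n_z / |n|) = arccos(0.9564) = 17.0°.
Dip direction = atan2(-0.240, 0.166) = 305° (azimuth of n's horizontal projection).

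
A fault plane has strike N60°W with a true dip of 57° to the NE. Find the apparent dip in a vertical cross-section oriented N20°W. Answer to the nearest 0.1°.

44.7°

The section lies 40° from the strike.
tan α = tan 57° × sin 40° = 1.5399 × 0.6428 = 0.9898
α = arctan(0.9898) = 44.71°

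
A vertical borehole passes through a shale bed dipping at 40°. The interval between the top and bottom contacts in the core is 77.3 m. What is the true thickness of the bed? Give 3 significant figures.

True thickness t = h · cos(dip) = 77.3 × cos 40°
t = 77.3 × 0.7660 = 59.215 m

59.2 m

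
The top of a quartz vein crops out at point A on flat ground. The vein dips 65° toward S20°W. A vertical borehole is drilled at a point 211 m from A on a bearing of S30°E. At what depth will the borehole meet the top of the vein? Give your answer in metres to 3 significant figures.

291 m

The hole lies 50° from the dip direction, so the down-dip offset is 211 × cos 50° = 135.63 m.
Depth = down-dip offset × tan(dip) = 135.63 × tan 65° = 135.63 × 2.1445
Depth = 290.86 m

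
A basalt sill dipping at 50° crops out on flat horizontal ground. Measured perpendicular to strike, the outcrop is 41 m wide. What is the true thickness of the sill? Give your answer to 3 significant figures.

True thickness t = w · sin(dip) = 41 × sin 50°
t = 41 × 0.7660 = 31.408 m

31.4 m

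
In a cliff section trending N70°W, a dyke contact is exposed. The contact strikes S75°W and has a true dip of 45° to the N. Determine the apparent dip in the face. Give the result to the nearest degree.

The section lies 35° from the strike.
tan α = tan 45° × sin 35° = 1.0000 × 0.5736 = 0.5736
α = arctan(0.5736) = 29.84°

30°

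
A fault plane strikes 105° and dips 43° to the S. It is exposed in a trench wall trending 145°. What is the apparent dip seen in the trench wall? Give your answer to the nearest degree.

Angle between strike (105°) and section (145°): β = 40°.
tan(apparent dip) = tan 43° · sin 40° = 0.5994
apparent dip = arctan 0.5994 = 30.94°

31°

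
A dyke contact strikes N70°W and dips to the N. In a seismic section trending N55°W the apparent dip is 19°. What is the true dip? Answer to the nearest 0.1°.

53.1°

The section is 15° from the strike.
tan δ = tan α / sin β = tan 19° / sin 15° = 0.3443 / 0.2588 = 1.3304
true dip = arctan 1.3304 = 53.07°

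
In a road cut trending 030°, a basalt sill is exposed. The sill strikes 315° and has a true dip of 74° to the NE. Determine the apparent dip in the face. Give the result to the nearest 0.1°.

The section lies 75° from the strike.
tan α = tan 74° × sin 75° = 3.4874 × 0.9659 = 3.3686
apparent dip = arctan 3.3686 = 73.47°

73.5°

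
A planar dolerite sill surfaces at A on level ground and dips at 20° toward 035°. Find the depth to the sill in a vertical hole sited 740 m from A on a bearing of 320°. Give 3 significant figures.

69.7 m

The hole lies 75° from the dip direction, so the down-dip offset is 740 × cos 75° = 191.53 m.
Depth = down-dip offset × tan(dip) = 191.53 × tan 20° = 191.53 × 0.3640
Depth = 69.71 m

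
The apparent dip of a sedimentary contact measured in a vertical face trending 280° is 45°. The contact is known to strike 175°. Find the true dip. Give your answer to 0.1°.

46.0°

The section is 75° from the strike.
tan δ = tan α / sin β = tan 45° / sin 75° = 1.0000 / 0.9659 = 1.0353
true dip = arctan 1.0353 = 45.99°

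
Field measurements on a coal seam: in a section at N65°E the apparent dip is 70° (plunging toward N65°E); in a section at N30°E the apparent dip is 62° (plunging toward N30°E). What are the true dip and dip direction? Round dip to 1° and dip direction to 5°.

true dip 70°, dip direction 080°

Represent each trace as a vector plunging at its apparent dip toward its trend (east-north-up frame): v₁ = (0.310, 0.145, -0.940), v₂ = (0.235, 0.407, -0.883).
n = v₁ × v₂ = (0.254, 0.053, 0.092) (taken with n_z > 0).
Dip δ = arctan(|n_h|/n_z) = arctan(0.260/0.092) = 70.5°.
Dip direction = azimuth of (n_x, n_y) = atan2(0.254, 0.053) = 78°.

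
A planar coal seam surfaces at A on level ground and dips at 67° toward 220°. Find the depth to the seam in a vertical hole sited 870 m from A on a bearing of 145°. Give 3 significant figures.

530 m

The hole lies 75° from the dip direction, so the down-dip offset is 870 × cos 75° = 225.17 m.
Depth = down-dip offset × tan(dip) = 225.17 × tan 67° = 225.17 × 2.3559
Depth = 530.47 m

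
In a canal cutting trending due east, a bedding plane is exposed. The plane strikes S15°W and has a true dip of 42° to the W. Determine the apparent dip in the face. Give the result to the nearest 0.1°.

Angle between strike (S15°W) and section (due east): β = 75°.
tan α = tan 42° × sin 75° = 0.9004 × 0.9659 = 0.8697
apparent dip = arctan 0.8697 = 41.01°

41.0°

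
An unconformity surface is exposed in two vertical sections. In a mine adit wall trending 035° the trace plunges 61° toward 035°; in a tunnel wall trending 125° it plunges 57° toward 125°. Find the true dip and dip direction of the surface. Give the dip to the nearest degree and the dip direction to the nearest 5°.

true dip 67°, dip direction 075°

The two traces are lines in the plane: v₁ = (sin 35°·cos 61°, cos 35°·cos 61°, −sin 61°), v₂ = (sin 125°·cos 57°, cos 125°·cos 57°, −sin 57°).
Cross product v₁ × v₂ gives the pole to the plane: n ∝ (0.606, 0.157, 0.264).
Dip δ = arctan(|n_h|/n_z) = arctan(0.626/0.264) = 67.1°.
Dip direction = azimuth of (n_x, n_y) = atan2(0.606, 0.157) = 75°.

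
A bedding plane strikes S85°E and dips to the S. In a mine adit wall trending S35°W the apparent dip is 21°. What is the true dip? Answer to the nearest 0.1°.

23.9°

β = acute angle between strike S85°E and section S35°W = 60°.
tan δ = tan α / sin β = tan 21° / sin 60° = 0.3839 / 0.8660 = 0.4432
δ = arctan(0.4432) = 23.91°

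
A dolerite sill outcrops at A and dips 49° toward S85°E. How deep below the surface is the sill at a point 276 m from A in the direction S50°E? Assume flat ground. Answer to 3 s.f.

260 m

The hole lies 35° from the dip direction, so the down-dip offset is 276 × cos 35° = 226.09 m.
Depth = down-dip offset × tan(dip) = 226.09 × tan 49° = 226.09 × 1.1504
Depth = 260.08 m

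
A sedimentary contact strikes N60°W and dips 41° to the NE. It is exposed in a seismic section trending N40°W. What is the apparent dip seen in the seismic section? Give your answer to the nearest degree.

17°

Angle between strike (N60°W) and section (N40°W): β = 20°.
tan α = tan 41° × sin 20° = 0.8693 × 0.3420 = 0.2973
α = arctan(0.2973) = 16.56°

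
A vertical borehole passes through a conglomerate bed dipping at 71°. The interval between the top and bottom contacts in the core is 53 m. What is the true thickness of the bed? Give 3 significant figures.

True thickness t = h · cos(dip) = 53 × cos 71°
t = 53 × 0.3256 = 17.255 m

17.3 m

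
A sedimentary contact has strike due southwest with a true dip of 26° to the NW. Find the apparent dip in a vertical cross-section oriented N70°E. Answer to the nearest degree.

The strike is due southwest and the section trends N70°E; the acute angle between them is β = 25°.
tan α = tan 26° × sin 25° = 0.4877 × 0.4226 = 0.2061
α = arctan(0.2061) = 11.65°

12°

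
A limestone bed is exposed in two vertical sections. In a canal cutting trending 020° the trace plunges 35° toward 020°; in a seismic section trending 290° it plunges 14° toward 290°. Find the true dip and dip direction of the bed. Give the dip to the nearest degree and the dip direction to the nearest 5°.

Represent each trace as a vector plunging at its apparent dip toward its trend (east-north-up frame): v₁ = (0.280, 0.770, -0.574), v₂ = (-0.912, 0.332, -0.242).
Cross product v₁ × v₂ gives the pole to the plane: n ∝ (0.004, 0.591, 0.795).
True dip = arccos(n_z / |n|) = arccos(0.8026) = 36.6°.
The horizontal component of n points toward azimuth atan2(n_x, n_y) = 0°, the dip direction.

true dip 37°, dip direction 000°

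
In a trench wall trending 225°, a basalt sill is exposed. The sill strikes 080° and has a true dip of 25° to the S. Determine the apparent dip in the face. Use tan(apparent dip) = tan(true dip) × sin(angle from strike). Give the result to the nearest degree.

The section lies 35° from the strike.
tan(apparent dip) = tan 25° · sin 35° = 0.2675
apparent dip = arctan 0.2675 = 14.97°

15°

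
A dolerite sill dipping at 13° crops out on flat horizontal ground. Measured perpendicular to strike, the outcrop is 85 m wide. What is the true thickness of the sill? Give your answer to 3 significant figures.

19.1 m

True thickness t = w · sin(dip) = 85 × sin 13°
t = 85 × 0.2250 = 19.121 m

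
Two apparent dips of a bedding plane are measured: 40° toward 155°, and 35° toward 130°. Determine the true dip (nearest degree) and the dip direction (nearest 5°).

true dip 40°, dip direction 165°

Represent each trace as a vector plunging at its apparent dip toward its trend (east-north-up frame): v₁ = (0.324, -0.694, -0.643), v₂ = (0.628, -0.527, -0.574).
Cross product v₁ × v₂ gives the pole to the plane: n ∝ (0.060, -0.218, 0.265).
True dip = arccos(n_z / |n|) = arccos(0.7615) = 40.4°.
Dip direction = atan2(0.060, -0.218) = 165° (azimuth of n's horizontal projection).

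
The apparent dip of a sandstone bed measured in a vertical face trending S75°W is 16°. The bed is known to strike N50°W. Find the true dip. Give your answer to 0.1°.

19.3°

The section is 55° from the strike.
tan δ = tan α / sin β = tan 16° / sin 55° = 0.2867 / 0.8192 = 0.3501
true dip = arctan 0.3501 = 19.29°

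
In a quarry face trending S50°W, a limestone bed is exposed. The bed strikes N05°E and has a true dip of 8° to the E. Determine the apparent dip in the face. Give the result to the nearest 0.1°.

The section lies 45° from the strike.
tan α = tan 8° × sin 45° = 0.1405 × 0.7071 = 0.0994
α = arctan(0.0994) = 5.68°

5.7°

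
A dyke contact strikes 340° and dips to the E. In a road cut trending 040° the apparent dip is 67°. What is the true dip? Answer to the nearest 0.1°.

69.8°

β = acute angle between strike 340° and section 040° = 60°.
tan(true dip) = tan 67° / sin 60° = 2.7203
δ = arctan(2.7203) = 69.82°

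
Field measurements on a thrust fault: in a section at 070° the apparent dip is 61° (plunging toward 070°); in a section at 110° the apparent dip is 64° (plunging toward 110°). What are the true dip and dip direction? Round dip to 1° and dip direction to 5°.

The two traces are lines in the plane: v₁ = (sin 70°·cos 61°, cos 70°·cos 61°, −sin 61°), v₂ = (sin 110°·cos 64°, cos 110°·cos 64°, −sin 64°).
Cross product v₁ × v₂ gives the pole to the plane: n ∝ (0.280, -0.049, 0.137).
True dip = arccos(n_z / |n|) = arccos(0.4329) = 64.3°.
Dip direction = azimuth of (n_x, n_y) = atan2(0.280, -0.049) = 100°.

true dip 64°, dip direction 100°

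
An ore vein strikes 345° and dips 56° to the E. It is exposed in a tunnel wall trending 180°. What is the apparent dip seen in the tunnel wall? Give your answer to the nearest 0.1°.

Angle between strike (345°) and section (180°): β = 15°.
tan α = tan 56° × sin 15° = 1.4826 × 0.2588 = 0.3837
apparent dip = arctan 0.3837 = 20.99°

21.0°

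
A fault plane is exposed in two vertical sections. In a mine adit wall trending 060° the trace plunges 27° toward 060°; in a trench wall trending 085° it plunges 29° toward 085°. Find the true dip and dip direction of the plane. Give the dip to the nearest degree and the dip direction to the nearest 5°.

true dip 29°, dip direction 085°

Represent each trace as a vector plunging at its apparent dip toward its trend (east-north-up frame): v₁ = (0.772, 0.446, -0.454), v₂ = (0.871, 0.076, -0.485).
The plane normal is n = v₁ × v₂ ∝ (0.181, 0.021, 0.329).
True dip = arccos(n_z / |n|) = arccos(0.8745) = 29.0°.
Dip direction = azimuth of (n_x, n_y) = atan2(0.181, 0.021) = 83°.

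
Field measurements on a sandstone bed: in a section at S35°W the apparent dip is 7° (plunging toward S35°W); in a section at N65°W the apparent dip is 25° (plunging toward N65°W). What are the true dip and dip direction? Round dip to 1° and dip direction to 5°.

The two traces are lines in the plane: v₁ = (sin 215°·cos 7°, cos 215°·cos 7°, −sin 7°), v₂ = (sin 295°·cos 25°, cos 295°·cos 25°, −sin 25°).
n = v₁ × v₂ = (-0.390, 0.140, 0.886) (taken with n_z > 0).
Dip δ = arctan(|n_h|/n_z) = arctan(0.415/0.886) = 25.1°.
Dip direction = azimuth of (n_x, n_y) = atan2(-0.390, 0.140) = 290°.

true dip 25°, dip direction 290°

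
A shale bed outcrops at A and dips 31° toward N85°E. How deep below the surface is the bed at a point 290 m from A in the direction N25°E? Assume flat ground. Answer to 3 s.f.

The hole lies 60° from the dip direction, so the down-dip offset is 290 × cos 60° = 145.00 m.
Depth = down-dip offset × tan(dip) = 145.00 × tan 31° = 145.00 × 0.6009
Depth = 87.12 m

87.1 m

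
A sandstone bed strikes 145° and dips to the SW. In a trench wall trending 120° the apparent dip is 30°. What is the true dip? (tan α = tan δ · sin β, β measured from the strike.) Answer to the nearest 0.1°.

53.8°

β = acute angle between strike 145° and section 120° = 25°.
tan(true dip) = tan 30° / sin 25° = 1.3661
δ = arctan(1.3661) = 53.80°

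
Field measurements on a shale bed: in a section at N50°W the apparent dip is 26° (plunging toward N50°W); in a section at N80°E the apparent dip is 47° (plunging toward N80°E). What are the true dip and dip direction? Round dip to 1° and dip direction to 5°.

true dip 62°, dip direction 025°

Each apparent-dip line lies in the plane. As unit vectors (x east, y north, z up), v₁ plunges 26°→N50°W and v₂ plunges 47°→N80°E.
The plane normal is n = v₁ × v₂ ∝ (0.371, 0.798, 0.470).
Dip δ = arctan(|n_h|/n_z) = arctan(0.880/0.470) = 61.9°.
Dip direction = atan2(0.371, 0.798) = 25° (azimuth of n's horizontal projection).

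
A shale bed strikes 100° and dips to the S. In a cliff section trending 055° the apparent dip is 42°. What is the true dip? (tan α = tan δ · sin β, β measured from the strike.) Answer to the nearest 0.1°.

β = acute angle between strike 100° and section 055° = 45°.
tan δ = tan α / sin β = tan 42° / sin 45° = 0.9004 / 0.7071 = 1.2734
δ = arctan(1.2734) = 51.86°

51.9°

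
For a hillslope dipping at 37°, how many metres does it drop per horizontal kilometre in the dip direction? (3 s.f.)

drop per km = 1000 × tan 37° = 1000 × 0.7536

754 m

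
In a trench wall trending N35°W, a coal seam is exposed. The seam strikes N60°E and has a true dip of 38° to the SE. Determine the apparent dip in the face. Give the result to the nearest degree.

The strike is N60°E and the section trends N35°W; the acute angle between them is β = 85°.
tan(apparent dip) = tan 38° · sin 85° = 0.7783
apparent dip = arctan 0.7783 = 37.89°

38°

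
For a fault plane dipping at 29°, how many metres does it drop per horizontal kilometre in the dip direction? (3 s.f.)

554 m

drop per km = 1000 × tan 29° = 1000 × 0.5543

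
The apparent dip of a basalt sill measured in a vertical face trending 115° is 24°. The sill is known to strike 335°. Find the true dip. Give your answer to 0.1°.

34.7°

β = acute angle between strike 335° and section 115° = 40°.
tan(true dip) = tan 24° / sin 40° = 0.6927
δ = arctan(0.6927) = 34.71°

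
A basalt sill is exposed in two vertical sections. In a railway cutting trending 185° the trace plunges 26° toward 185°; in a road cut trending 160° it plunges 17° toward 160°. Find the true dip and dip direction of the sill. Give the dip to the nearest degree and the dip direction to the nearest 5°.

The two traces are lines in the plane: v₁ = (sin 185°·cos 26°, cos 185°·cos 26°, −sin 26°), v₂ = (sin 160°·cos 17°, cos 160°·cos 17°, −sin 17°).
n = v₁ × v₂ = (-0.132, -0.166, 0.363) (taken with n_z > 0).
tan δ = √(n_x²+n_y²)/n_z = 0.212/0.363, so δ = 30.3°.
Dip direction = azimuth of (n_x, n_y) = atan2(-0.132, -0.166) = 218°.

true dip 30°, dip direction 220°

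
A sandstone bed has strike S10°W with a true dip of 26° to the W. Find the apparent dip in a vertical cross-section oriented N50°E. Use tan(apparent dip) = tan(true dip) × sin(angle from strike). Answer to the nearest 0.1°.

The strike is S10°W and the section trends N50°E; the acute angle between them is β = 40°.
tan α = tan 26° × sin 40° = 0.4877 × 0.6428 = 0.3135
apparent dip = arctan 0.3135 = 17.41°

17.4°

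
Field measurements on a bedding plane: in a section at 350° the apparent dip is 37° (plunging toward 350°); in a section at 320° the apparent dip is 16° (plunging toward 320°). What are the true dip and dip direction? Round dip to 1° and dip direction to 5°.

true dip 46°, dip direction 035°

Represent each trace as a vector plunging at its apparent dip toward its trend (east-north-up frame): v₁ = (-0.139, 0.787, -0.602), v₂ = (-0.618, 0.736, -0.276).
Cross product v₁ × v₂ gives the pole to the plane: n ∝ (0.226, 0.334, 0.384).
tan δ = √(n_x²+n_y²)/n_z = 0.403/0.384, so δ = 46.4°.
Dip direction = azimuth of (n_x, n_y) = atan2(0.226, 0.334) = 34°.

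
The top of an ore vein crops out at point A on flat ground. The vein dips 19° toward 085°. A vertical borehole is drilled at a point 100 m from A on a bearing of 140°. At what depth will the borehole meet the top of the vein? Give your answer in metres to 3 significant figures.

The hole lies 55° from the dip direction, so the down-dip offset is 100 × cos 55° = 57.36 m.
Depth = down-dip offset × tan(dip) = 57.36 × tan 19° = 57.36 × 0.3443
Depth = 19.75 m

19.7 m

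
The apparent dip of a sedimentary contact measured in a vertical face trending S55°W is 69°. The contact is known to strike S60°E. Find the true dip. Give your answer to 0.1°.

70.8°

β = acute angle between strike S60°E and section S55°W = 65°.
tan δ = tan α / sin β = tan 69° / sin 65° = 2.6051 / 0.9063 = 2.8744
true dip = arctan 2.8744 = 70.82°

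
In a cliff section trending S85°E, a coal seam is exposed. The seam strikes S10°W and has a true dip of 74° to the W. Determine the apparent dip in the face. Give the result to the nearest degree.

Angle between strike (S10°W) and section (S85°E): β = 85°.
tan(apparent dip) = tan 74° · sin 85° = 3.4741
α = arctan(3.4741) = 73.94°

74°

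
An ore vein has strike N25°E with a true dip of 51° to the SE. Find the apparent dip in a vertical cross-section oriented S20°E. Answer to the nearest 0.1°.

41.1°

Angle between strike (N25°E) and section (S20°E): β = 45°.
tan(apparent dip) = tan 51° · sin 45° = 0.8732
apparent dip = arctan 0.8732 = 41.13°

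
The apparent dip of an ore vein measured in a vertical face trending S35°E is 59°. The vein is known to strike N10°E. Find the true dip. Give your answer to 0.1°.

β = acute angle between strike N10°E and section S35°E = 45°.
tan δ = tan α / sin β = tan 59° / sin 45° = 1.6643 / 0.7071 = 2.3536
δ = arctan(2.3536) = 66.98°

67.0°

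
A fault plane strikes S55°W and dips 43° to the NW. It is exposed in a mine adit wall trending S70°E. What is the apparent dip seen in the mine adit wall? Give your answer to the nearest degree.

The section lies 55° from the strike.
tan α = tan 43° × sin 55° = 0.9325 × 0.8192 = 0.7639
apparent dip = arctan 0.7639 = 37.38°

37°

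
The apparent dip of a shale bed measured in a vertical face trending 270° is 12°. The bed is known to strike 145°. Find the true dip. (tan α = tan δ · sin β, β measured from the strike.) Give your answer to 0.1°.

β = acute angle between strike 145° and section 270° = 55°.
tan δ = tan α / sin β = tan 12° / sin 55° = 0.2126 / 0.8192 = 0.2595
true dip = arctan 0.2595 = 14.55°

14.5°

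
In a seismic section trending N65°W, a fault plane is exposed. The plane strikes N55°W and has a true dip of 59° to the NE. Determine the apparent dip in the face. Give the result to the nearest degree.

The section lies 10° from the strike.
tan(apparent dip) = tan 59° · sin 10° = 0.2890
α = arctan(0.2890) = 16.12°

16°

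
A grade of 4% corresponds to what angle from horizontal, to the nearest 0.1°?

tan θ = 4/100 = 0.0400
θ = arctan(0.0400) = 2.29°

2.3°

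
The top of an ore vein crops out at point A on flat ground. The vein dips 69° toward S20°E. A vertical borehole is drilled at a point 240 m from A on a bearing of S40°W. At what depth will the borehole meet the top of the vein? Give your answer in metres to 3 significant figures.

313 m

The hole lies 60° from the dip direction, so the down-dip offset is 240 × cos 60° = 120.00 m.
Depth = down-dip offset × tan(dip) = 120.00 × tan 69° = 120.00 × 2.6051
Depth = 312.61 m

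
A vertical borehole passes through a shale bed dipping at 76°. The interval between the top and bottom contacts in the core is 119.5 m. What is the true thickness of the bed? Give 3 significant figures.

28.9 m

True thickness t = h · cos(dip) = 119.5 × cos 76°
t = 119.5 × 0.2419 = 28.910 m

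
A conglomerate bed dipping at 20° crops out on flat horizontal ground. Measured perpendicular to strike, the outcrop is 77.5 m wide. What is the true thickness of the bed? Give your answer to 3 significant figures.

26.5 m

True thickness t = w · sin(dip) = 77.5 × sin 20°
t = 77.5 × 0.3420 = 26.507 m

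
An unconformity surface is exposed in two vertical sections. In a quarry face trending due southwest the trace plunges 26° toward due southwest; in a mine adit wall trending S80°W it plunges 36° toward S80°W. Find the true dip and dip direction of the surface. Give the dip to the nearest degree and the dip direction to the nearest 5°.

true dip 37°, dip direction 275°

The two traces are lines in the plane: v₁ = (sin 225°·cos 26°, cos 225°·cos 26°, −sin 26°), v₂ = (sin 260°·cos 36°, cos 260°·cos 36°, −sin 36°).
n = v₁ × v₂ = (-0.312, 0.024, 0.417) (taken with n_z > 0).
True dip = arccos(n_z / |n|) = arccos(0.7999) = 36.9°.
The horizontal component of n points toward azimuth atan2(n_x, n_y) = 274°, the dip direction.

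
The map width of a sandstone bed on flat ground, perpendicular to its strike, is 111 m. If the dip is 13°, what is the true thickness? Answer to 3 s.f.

True thickness t = w · sin(dip) = 111 × sin 13°
t = 111 × 0.2250 = 24.970 m

25.0 m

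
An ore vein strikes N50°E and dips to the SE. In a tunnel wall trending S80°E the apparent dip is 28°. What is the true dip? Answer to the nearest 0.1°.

34.8°

The section is 50° from the strike.
tan(true dip) = tan 28° / sin 50° = 0.6941
true dip = arctan 0.6941 = 34.76°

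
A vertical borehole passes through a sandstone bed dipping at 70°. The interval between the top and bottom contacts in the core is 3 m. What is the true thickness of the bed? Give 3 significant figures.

1.03 m

True thickness t = h · cos(dip) = 3 × cos 70°
t = 3 × 0.3420 = 1.026 m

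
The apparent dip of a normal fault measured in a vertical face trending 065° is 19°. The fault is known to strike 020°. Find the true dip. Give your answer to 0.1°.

26.0°

β = acute angle between strike 020° and section 065° = 45°.
tan(true dip) = tan 19° / sin 45° = 0.4870
δ = arctan(0.4870) = 25.96°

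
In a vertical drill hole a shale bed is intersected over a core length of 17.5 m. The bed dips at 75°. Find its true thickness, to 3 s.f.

4.53 m

True thickness t = h · cos(dip) = 17.5 × cos 75°
t = 17.5 × 0.2588 = 4.529 m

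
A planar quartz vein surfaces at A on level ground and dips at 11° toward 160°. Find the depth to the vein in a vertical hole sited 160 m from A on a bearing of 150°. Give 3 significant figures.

The hole lies 10° from the dip direction, so the down-dip offset is 160 × cos 10° = 157.57 m.
Depth = down-dip offset × tan(dip) = 157.57 × tan 11° = 157.57 × 0.1944
Depth = 30.63 m

30.6 m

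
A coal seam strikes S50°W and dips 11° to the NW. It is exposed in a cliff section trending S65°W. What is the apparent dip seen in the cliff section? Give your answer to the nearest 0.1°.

2.9°

The section lies 15° from the strike.
tan(apparent dip) = tan 11° · sin 15° = 0.0503
α = arctan(0.0503) = 2.88°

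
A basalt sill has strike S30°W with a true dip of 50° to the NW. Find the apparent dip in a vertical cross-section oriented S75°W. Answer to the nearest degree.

40°

Angle between strike (S30°W) and section (S75°W): β = 45°.
tan α = tan 50° × sin 45° = 1.1918 × 0.7071 = 0.8427
apparent dip = arctan 0.8427 = 40.12°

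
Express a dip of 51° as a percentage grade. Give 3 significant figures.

123%

grade % = 100 × tan 51° = 100 × 1.2349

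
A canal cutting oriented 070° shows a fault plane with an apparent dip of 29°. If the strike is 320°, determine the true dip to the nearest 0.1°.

The section is 70° from the strike.
tan δ = tan α / sin β = tan 29° / sin 70° = 0.5543 / 0.9397 = 0.5899
true dip = arctan 0.5899 = 30.54°

30.5°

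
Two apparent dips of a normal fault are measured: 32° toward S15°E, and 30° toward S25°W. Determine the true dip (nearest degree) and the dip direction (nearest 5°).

true dip 33°, dip direction 180°

Each apparent-dip line lies in the plane. As unit vectors (x east, y north, z up), v₁ plunges 32°→S15°E and v₂ plunges 30°→S25°W.
Cross product v₁ × v₂ gives the pole to the plane: n ∝ (0.006, -0.304, 0.472).
tan δ = √(n_x²+n_y²)/n_z = 0.304/0.472, so δ = 32.8°.
Dip direction = atan2(0.006, -0.304) = 179° (azimuth of n's horizontal projection).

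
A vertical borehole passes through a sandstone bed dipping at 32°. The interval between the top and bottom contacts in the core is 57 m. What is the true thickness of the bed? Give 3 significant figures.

48.3 m

True thickness t = h · cos(dip) = 57 × cos 32°
t = 57 × 0.8480 = 48.339 m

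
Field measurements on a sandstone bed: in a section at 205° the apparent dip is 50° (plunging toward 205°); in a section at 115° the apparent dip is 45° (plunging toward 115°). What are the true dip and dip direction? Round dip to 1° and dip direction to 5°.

Each apparent-dip line lies in the plane. As unit vectors (x east, y north, z up), v₁ plunges 50°→205° and v₂ plunges 45°→115°.
Cross product v₁ × v₂ gives the pole to the plane: n ∝ (0.183, -0.683, 0.455).
tan δ = √(n_x²+n_y²)/n_z = 0.707/0.455, so δ = 57.3°.
Dip direction = atan2(0.183, -0.683) = 165° (azimuth of n's horizontal projection).

true dip 57°, dip direction 165°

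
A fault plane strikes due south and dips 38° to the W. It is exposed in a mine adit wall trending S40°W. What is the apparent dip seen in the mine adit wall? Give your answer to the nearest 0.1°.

The section lies 40° from the strike.
tan α = tan 38° × sin 40° = 0.7813 × 0.6428 = 0.5022
α = arctan(0.5022) = 26.67°

26.7°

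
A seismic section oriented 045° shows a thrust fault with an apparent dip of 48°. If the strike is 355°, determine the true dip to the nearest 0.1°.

55.4°

The section is 50° from the strike.
tan δ = tan α / sin β = tan 48° / sin 50° = 1.1106 / 0.7660 = 1.4498
true dip = arctan 1.4498 = 55.40°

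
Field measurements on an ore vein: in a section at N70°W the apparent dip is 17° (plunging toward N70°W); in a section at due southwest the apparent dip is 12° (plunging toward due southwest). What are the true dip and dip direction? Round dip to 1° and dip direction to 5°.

true dip 18°, dip direction 275°

Represent each trace as a vector plunging at its apparent dip toward its trend (east-north-up frame): v₁ = (-0.899, 0.327, -0.292), v₂ = (-0.692, -0.692, -0.208).
n = v₁ × v₂ = (-0.270, 0.015, 0.848) (taken with n_z > 0).
Dip δ = arctan(|n_h|/n_z) = arctan(0.271/0.848) = 17.7°.
Dip direction = azimuth of (n_x, n_y) = atan2(-0.270, 0.015) = 273°.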